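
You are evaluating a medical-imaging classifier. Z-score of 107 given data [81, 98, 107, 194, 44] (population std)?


μ = 104.8, σ = 49.5395
z = (107 - 104.8)/49.5395 = 0.0444

0.0444


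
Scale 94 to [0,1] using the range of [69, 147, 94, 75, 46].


min=46, max=147
(94-46)/(147-46) = 48/101 = 0.4752

0.4752


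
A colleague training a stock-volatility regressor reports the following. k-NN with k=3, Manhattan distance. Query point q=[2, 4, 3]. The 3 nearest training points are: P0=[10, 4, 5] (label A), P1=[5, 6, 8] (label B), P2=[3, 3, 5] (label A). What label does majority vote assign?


d(q,P0) = 10  (label A)
d(q,P1) = 10  (label B)
d(q,P2) = 4  (label A)
Votes: A=2, B=1
Majority → A

A


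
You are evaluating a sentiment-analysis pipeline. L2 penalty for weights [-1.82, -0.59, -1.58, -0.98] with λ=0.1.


‖w‖₂² = (-1.82)² + (-0.59)² + (-1.58)² + (-0.98)²
     = 3.3124 + 0.3481 + 2.4964 + 0.9604
     = 7.1173
λ·‖w‖₂² = 0.1·7.1173 = 0.71173

0.71173


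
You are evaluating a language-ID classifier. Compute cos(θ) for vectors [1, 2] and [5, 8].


A·B = 1·5 + 2·8 = 21
‖A‖ = √5 = 2.2361, ‖B‖ = √89 = 9.434
cos = 21/(√5·√89) = 21/√445 = 0.9955

0.9955


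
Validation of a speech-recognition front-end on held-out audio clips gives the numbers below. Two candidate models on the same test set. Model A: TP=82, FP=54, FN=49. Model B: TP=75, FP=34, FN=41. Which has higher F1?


Model A: P=82/136=0.6029, R=82/131=0.626, F1=2PR/(P+R)=2TP/(2TP+FP+FN)=164/267=0.6142
Model B: P=75/109=0.6881, R=75/116=0.6466, F1=2PR/(P+R)=2TP/(2TP+FP+FN)=150/225=0.6667
0.6142 < 0.6667 → Model B

Model B


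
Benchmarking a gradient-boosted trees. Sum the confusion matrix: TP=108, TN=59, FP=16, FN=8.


Total = TP + TN + FP + FN
= 108 + 59 + 16 + 8
= 191
(Predicted positive: 124, predicted negative: 67)

191


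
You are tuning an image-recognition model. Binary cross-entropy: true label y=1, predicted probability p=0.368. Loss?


BCE = -[y·ln(p) + (1-y)·ln(1-p)]
= -1·ln(0.368) - 0
= -ln(0.368) = 0.9997

0.9997


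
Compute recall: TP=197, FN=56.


Recall = TP/(TP+FN)
= 197/(197+56)
= 197/253 = 77.87%

77.87%


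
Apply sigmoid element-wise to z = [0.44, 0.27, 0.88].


σ(0.44) = 1/(1+e^-0.44) = 0.6083
σ(0.27) = 1/(1+e^-0.27) = 0.5671
σ(0.88) = 1/(1+e^-0.88) = 0.7068
result = [0.6083, 0.5671, 0.7068]

[0.6083, 0.5671, 0.7068]


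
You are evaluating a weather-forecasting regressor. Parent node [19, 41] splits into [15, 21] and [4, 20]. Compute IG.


Parent = [19, 41], H_parent = 0.9007
H_left = 0.9799 (n=36), H_right = 0.65 (n=24)
H_children = (36/60)·0.9799 + (24/60)·0.65 = 0.8479
IG = 0.9007 - 0.8479 = 0.0528

0.0528


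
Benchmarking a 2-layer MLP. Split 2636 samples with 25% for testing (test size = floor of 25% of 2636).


Test = ⌊2636·25/100⌋ = 659
Train = 2636 - 659 = 1977

Train: 1977, Test: 659


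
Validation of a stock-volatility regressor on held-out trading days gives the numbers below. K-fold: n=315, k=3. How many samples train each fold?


Fold size = 315/3 = 105
Training per fold = 315 - 105 = 210

210


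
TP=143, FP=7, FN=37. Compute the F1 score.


Precision = 143/150 = 0.9533
Recall = 143/180 = 0.7944
F1 = 2·P·R/(P+R) = 2·TP/(2·TP+FP+FN) = 286/(286+7+37) = 286/330 = 0.8667

0.8667


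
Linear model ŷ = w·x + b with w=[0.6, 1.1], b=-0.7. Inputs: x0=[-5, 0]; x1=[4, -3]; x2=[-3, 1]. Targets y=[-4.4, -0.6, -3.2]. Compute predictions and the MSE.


ŷ0 = (0.6)·(-5) + (1.1)·(0) - 0.7 = -3.7
ŷ1 = (0.6)·(4) + (1.1)·(-3) - 0.7 = -1.6
ŷ2 = (0.6)·(-3) + (1.1)·(1) - 0.7 = -1.4
errors² = [0.49, 1.0, 3.24]
MSE = 4.7300/3 = 1.5767

1.5767


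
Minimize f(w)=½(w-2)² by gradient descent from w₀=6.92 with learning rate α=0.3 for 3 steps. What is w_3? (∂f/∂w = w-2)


step 1: grad = 6.92-2 = 4.92; w = 6.92 - 0.3·(4.92) = 5.444
step 2: grad = 5.444-2 = 3.444; w = 5.444 - 0.3·(3.444) = 4.4108
step 3: grad = 4.4108-2 = 2.4108; w = 4.4108 - 0.3·(2.4108) = 3.68756

3.68756


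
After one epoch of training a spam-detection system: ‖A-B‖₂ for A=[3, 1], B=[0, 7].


d = √((3-0)² + (1-7)²)
  = √(9 + 36)
  = √45 = 6.7082

6.7082


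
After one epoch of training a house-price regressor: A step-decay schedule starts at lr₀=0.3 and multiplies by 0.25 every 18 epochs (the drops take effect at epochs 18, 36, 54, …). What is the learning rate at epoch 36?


n_drops = ⌊36/18⌋ = 2
lr = 0.3·0.25^2 = 0.3·0.0625 = 0.01875

0.01875


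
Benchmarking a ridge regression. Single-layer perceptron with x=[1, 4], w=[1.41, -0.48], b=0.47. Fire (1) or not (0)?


z = (1)·(1.41) + (4)·(-0.48) + 0.47
  = -0.04
step(z) = 0 (z<0)

0


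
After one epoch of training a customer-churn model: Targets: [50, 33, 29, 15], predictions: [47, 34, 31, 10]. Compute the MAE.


Absolute errors: |50-47|=3, |33-34|=1, |29-31|=2, |15-10|=5
Sum = 11
MAE = 11/4 = 11/4

11/4


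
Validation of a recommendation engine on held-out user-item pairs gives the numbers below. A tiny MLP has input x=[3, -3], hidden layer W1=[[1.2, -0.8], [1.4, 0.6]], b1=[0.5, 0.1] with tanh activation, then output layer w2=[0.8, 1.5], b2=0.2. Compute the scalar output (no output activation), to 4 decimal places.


z1[0] = (1.2)·(3) + (-0.8)·(-3) + 0.5 = 6.5
z1[1] = (1.4)·(3) + (0.6)·(-3) + 0.1 = 2.5
h = tanh(z1) = [1.0, 0.9866]
output = (0.8)·(1.0) + (1.5)·(0.9866) + 0.2 = 2.4799

2.4799


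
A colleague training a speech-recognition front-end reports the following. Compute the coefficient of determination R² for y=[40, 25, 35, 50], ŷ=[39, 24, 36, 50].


ȳ = 37.5
SS_res = Σ(y-ŷ)² = 3
SS_tot = Σ(y-ȳ)² = 325
R² = 1 - SS_res/SS_tot = 1 - 0.0092 = 0.9908

0.9908


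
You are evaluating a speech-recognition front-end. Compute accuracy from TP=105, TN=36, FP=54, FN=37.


Accuracy = (TP+TN)/(TP+TN+FP+FN)
= (105+36)/(232)
= 141/232 = 60.78%

60.78%


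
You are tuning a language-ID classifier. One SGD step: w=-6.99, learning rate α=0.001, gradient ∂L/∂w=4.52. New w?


w_new = w - α·∇
= -6.99 - 0.001·4.52
= -6.99 - 0.00452
= -6.99452

-6.99452


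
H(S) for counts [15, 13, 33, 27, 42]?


Probabilities: [15/130, 13/130, 33/130, 27/130, 42/130] ≈ [0.1154, 0.1, 0.2538, 0.2077, 0.3231]
H = -((15/130)·log₂(15/130) + (13/130)·log₂(13/130) + (33/130)·log₂(33/130) + (27/130)·log₂(27/130) + (42/130)·log₂(42/130))
  = 2.1913 bits

2.1913 bits


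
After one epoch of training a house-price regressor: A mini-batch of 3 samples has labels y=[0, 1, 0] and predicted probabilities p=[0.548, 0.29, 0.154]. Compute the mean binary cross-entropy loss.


L[0] = -ln(1-0.548) = -ln(0.452) = 0.7941
L[1] = -ln(0.29) = 1.2379
L[2] = -ln(1-0.154) = -ln(0.846) = 0.1672
mean = (0.7941 + 1.2379 + 0.1672)/3 = 0.7331

0.7331


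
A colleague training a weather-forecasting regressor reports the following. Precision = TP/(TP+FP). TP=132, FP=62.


Precision = TP/(TP+FP)
= 132/(132+62)
= 132/194 = 68.04%

68.04%


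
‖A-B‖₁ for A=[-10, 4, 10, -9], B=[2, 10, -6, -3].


d = |-10-2| + |4-10| + |10+ 6| + |-9+ 3|
  = 12 + 6 + 16 + 6
  = 40

40


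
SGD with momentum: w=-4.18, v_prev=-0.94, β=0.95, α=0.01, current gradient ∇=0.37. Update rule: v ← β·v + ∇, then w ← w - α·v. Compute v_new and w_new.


v_new = 0.95·-0.94 + 0.37 = -0.893 + 0.37 = -0.523
w_new = -4.18 - 0.01·-0.523 = -4.18 + 0.00523 = -4.17477

v_new=-0.523, w_new=-4.17477


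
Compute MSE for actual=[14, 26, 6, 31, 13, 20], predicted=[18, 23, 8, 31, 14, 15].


Squared errors: (14-18)²=16, (26-23)²=9, (6-8)²=4, (31-31)²=0, (13-14)²=1, (20-15)²=25
Sum = 55
MSE = 55/6 = 55/6

55/6


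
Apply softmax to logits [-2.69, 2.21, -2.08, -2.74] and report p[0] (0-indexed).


Exponentials: e^-2.69=0.0679, e^2.21=9.1157, e^-2.08=0.1249, e^-2.74=0.0646
Sum = 9.3731
Softmax = [0.0072, 0.9725, 0.0133, 0.0069]
p[0] = 0.0679/9.3731 = 0.0072

0.0072


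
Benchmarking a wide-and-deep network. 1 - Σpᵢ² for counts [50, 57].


Probabilities: [50/107, 57/107] ≈ [0.4673, 0.5327]
Σpᵢ² = (2500 + 3249)/107² = 5749/11449
Gini = 1 - Σpᵢ² = 1 - 5749/11449 = 0.4979

0.4979


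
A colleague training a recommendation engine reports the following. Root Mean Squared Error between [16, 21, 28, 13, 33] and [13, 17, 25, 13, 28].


MSE = 59/5 = 11.8
RMSE = √(59/5) = 3.4351

3.4351


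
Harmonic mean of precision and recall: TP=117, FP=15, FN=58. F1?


Precision = 117/132 = 0.8864
Recall = 117/175 = 0.6686
F1 = 2·P·R/(P+R) = 2·TP/(2·TP+FP+FN) = 234/(234+15+58) = 234/307 = 0.7622

0.7622


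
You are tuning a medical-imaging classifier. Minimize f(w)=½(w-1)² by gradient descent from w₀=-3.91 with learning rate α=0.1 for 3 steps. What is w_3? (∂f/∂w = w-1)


step 1: grad = -3.91-1 = -4.91; w = -3.91 - 0.1·(-4.91) = -3.419
step 2: grad = -3.419-1 = -4.419; w = -3.419 - 0.1·(-4.419) = -2.9771
step 3: grad = -2.9771-1 = -3.9771; w = -2.9771 - 0.1·(-3.9771) = -2.57939

-2.57939


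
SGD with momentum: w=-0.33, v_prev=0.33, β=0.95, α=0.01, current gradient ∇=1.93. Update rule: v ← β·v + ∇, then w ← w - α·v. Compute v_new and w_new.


v_new = 0.95·0.33 + 1.93 = 0.3135 + 1.93 = 2.2435
w_new = -0.33 - 0.01·2.2435 = -0.33 - 0.022435 = -0.352435

v_new=2.2435, w_new=-0.352435


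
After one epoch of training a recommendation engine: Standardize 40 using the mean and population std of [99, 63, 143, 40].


μ = 86.25, σ = 38.9318
z = (40 - 86.25)/38.9318 = -1.188

-1.188


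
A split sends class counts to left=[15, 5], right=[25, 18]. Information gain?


Parent = [40, 23], H_parent = 0.9468
H_left = 0.8113 (n=20), H_right = 0.9808 (n=43)
H_children = (20/63)·0.8113 + (43/63)·0.9808 = 0.927
IG = 0.9468 - 0.927 = 0.0198

0.0198


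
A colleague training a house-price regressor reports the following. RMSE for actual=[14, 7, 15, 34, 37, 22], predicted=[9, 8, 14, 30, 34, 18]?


MSE = 68/6 = 11.3333
RMSE = √(68/6) = 3.3665

3.3665


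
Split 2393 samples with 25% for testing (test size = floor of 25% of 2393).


Test = ⌊2393·25/100⌋ = 598
Train = 2393 - 598 = 1795

Train: 1795, Test: 598


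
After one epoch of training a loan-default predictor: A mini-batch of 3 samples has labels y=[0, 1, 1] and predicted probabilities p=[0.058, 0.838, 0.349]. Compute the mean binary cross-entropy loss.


L[0] = -ln(1-0.058) = -ln(0.942) = 0.0598
L[1] = -ln(0.838) = 0.1767
L[2] = -ln(0.349) = 1.0527
mean = (0.0598 + 0.1767 + 1.0527)/3 = 0.4297

0.4297


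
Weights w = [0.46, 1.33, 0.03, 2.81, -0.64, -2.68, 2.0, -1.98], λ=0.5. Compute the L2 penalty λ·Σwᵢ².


‖w‖₂² = (0.46)² + (1.33)² + (0.03)² + (2.81)² + (-0.64)² + (-2.68)² + (2.0)² + (-1.98)²
     = 0.2116 + 1.7689 + 0.0009 + 7.8961 + 0.4096 + 7.1824 + 4 + 3.9204
     = 25.3899
λ·‖w‖₂² = 0.5·25.3899 = 12.69495

12.69495


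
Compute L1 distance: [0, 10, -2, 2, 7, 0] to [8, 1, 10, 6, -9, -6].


d = |0-8| + |10-1| + |-2-10| + |2-6| + |7+ 9| + |0+ 6|
  = 8 + 9 + 12 + 4 + 16 + 6
  = 55

55


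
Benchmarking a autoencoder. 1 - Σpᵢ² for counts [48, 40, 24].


Probabilities: [48/112, 40/112, 24/112] ≈ [0.4286, 0.3571, 0.2143]
Σpᵢ² = (2304 + 1600 + 576)/112² = 4480/12544
Gini = 1 - Σpᵢ² = 1 - 4480/12544 = 0.6429

0.6429


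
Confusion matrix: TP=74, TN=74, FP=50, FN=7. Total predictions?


Total = TP + TN + FP + FN
= 74 + 74 + 50 + 7
= 205
(Predicted positive: 124, predicted negative: 81)

205


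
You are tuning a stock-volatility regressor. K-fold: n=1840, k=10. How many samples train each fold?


Fold size = 1840/10 = 184
Training per fold = 1840 - 184 = 1656

1656


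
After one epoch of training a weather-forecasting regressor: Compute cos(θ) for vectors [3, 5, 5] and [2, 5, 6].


A·B = 3·2 + 5·5 + 5·6 = 61
‖A‖ = √59 = 7.6811, ‖B‖ = √65 = 8.0623
cos = 61/(√59·√65) = 61/√3835 = 0.985

0.985


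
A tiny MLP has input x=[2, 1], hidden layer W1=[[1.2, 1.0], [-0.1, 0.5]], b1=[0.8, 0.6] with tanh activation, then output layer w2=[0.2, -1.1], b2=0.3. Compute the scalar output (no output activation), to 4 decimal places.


z1[0] = (1.2)·(2) + (1.0)·(1) + 0.8 = 4.2
z1[1] = (-0.1)·(2) + (0.5)·(1) + 0.6 = 0.9
h = tanh(z1) = [0.9996, 0.7163]
output = (0.2)·(0.9996) + (-1.1)·(0.7163) + 0.3 = -0.288

-0.288


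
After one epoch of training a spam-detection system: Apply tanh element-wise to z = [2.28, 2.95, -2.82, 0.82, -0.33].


tanh(2.28) = 0.9793
tanh(2.95) = 0.9945
tanh(-2.82) = -0.9929
tanh(0.82) = 0.6751
tanh(-0.33) = -0.3185
result = [0.9793, 0.9945, -0.9929, 0.6751, -0.3185]

[0.9793, 0.9945, -0.9929, 0.6751, -0.3185]


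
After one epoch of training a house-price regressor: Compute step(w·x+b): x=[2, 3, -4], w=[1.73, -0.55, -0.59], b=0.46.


z = (2)·(1.73) + (3)·(-0.55) + (-4)·(-0.59) + 0.46
  = 4.63
step(z) = 1 (z≥0)

1


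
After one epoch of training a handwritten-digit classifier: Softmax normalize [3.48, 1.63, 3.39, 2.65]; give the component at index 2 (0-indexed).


Exponentials: e^3.48=32.4597, e^1.63=5.1039, e^3.39=29.666, e^2.65=14.154
Sum = 81.3836
Softmax = [0.3988, 0.0627, 0.3645, 0.1739]
p[2] = 29.666/81.3836 = 0.3645

0.3645


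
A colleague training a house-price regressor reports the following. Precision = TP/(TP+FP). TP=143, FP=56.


Precision = TP/(TP+FP)
= 143/(143+56)
= 143/199 = 71.86%

71.86%


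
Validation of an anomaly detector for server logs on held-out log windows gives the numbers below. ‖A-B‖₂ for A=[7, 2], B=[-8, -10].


d = √((7+ 8)² + (2+ 10)²)
  = √(225 + 144)
  = √369 = 19.2094

19.2094


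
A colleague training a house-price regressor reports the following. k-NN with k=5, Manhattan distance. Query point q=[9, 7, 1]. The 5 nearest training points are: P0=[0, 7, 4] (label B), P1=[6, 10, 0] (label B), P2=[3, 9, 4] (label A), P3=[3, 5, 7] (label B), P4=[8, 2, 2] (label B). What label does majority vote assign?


d(q,P0) = 12  (label B)
d(q,P1) = 7  (label B)
d(q,P2) = 11  (label A)
d(q,P3) = 14  (label B)
d(q,P4) = 7  (label B)
Votes: A=1, B=4
Majority → B

B


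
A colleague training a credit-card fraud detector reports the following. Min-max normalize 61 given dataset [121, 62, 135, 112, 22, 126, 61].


min=22, max=135
(61-22)/(135-22) = 39/113 = 0.3451

0.3451


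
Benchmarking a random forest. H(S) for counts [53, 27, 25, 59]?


Probabilities: [53/164, 27/164, 25/164, 59/164] ≈ [0.3232, 0.1646, 0.1524, 0.3598]
H = -((53/164)·log₂(53/164) + (27/164)·log₂(27/164) + (25/164)·log₂(25/164) + (59/164)·log₂(59/164))
  = 1.8994 bits

1.8994 bits


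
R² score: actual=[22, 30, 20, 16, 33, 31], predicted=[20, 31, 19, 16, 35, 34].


ȳ = 25.3333
SS_res = Σ(y-ŷ)² = 19
SS_tot = Σ(y-ȳ)² = 239.33
R² = 1 - SS_res/SS_tot = 1 - 0.0794 = 0.9206

0.9206


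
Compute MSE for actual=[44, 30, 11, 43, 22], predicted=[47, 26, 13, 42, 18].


Squared errors: (44-47)²=9, (30-26)²=16, (11-13)²=4, (43-42)²=1, (22-18)²=16
Sum = 46
MSE = 46/5 = 46/5

46/5


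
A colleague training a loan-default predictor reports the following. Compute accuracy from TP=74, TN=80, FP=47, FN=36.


Accuracy = (TP+TN)/(TP+TN+FP+FN)
= (74+80)/(237)
= 154/237 = 64.98%

64.98%


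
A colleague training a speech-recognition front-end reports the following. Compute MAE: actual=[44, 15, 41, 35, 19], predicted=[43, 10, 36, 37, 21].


Absolute errors: |44-43|=1, |15-10|=5, |41-36|=5, |35-37|=2, |19-21|=2
Sum = 15
MAE = 15/5 = 3

3


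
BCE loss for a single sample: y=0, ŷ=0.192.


BCE = -[y·ln(p) + (1-y)·ln(1-p)]
= -0 - 1·ln(1-0.192)
= -ln(0.808) = 0.2132

0.2132


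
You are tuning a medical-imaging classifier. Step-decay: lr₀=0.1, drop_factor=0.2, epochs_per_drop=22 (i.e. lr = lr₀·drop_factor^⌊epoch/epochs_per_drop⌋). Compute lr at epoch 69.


n_drops = ⌊69/22⌋ = 3
lr = 0.1·0.2^3 = 0.1·0.008 = 0.0008

0.0008


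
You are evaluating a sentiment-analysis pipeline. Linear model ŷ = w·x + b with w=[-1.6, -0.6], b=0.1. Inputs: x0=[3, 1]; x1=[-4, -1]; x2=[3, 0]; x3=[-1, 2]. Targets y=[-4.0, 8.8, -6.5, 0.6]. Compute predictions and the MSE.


ŷ0 = (-1.6)·(3) + (-0.6)·(1) + 0.1 = -5.3
ŷ1 = (-1.6)·(-4) + (-0.6)·(-1) + 0.1 = 7.1
ŷ2 = (-1.6)·(3) + (-0.6)·(0) + 0.1 = -4.7
ŷ3 = (-1.6)·(-1) + (-0.6)·(2) + 0.1 = 0.5
errors² = [1.69, 2.89, 3.24, 0.01]
MSE = 7.8300/4 = 1.9575

1.9575


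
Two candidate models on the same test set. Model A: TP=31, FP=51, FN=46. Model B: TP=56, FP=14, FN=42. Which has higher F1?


Model A: P=31/82=0.378, R=31/77=0.4026, F1=2PR/(P+R)=2TP/(2TP+FP+FN)=62/159=0.3899
Model B: P=56/70=0.8, R=56/98=0.5714, F1=2PR/(P+R)=2TP/(2TP+FP+FN)=112/168=0.6667
0.3899 < 0.6667 → Model B

Model B


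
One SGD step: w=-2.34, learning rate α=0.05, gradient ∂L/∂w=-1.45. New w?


w_new = w - α·∇
= -2.34 - 0.05·-1.45
= -2.34 + 0.0725
= -2.2675

-2.2675


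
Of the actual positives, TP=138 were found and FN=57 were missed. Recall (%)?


Recall = TP/(TP+FN)
= 138/(138+57)
= 138/195 = 70.77%

70.77%


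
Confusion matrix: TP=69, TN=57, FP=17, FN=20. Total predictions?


Total = TP + TN + FP + FN
= 69 + 57 + 17 + 20
= 163
(Predicted positive: 86, predicted negative: 77)

163


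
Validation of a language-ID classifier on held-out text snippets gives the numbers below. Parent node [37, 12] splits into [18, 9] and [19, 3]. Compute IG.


Parent = [37, 12], H_parent = 0.8031
H_left = 0.9183 (n=27), H_right = 0.5746 (n=22)
H_children = (27/49)·0.9183 + (22/49)·0.5746 = 0.764
IG = 0.8031 - 0.764 = 0.0391

0.0391


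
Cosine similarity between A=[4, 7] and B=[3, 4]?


A·B = 4·3 + 7·4 = 40
‖A‖ = √65 = 8.0623, ‖B‖ = √25 = 5
cos = 40/(√65·√25) = 40/√1625 = 0.9923

0.9923


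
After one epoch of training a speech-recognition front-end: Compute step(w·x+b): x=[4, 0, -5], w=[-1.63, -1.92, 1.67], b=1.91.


z = (4)·(-1.63) + (0)·(-1.92) + (-5)·(1.67) + 1.91
  = -12.96
step(z) = 0 (z<0)

0


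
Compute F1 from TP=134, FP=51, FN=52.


Precision = 134/185 = 0.7243
Recall = 134/186 = 0.7204
F1 = 2·P·R/(P+R) = 2·TP/(2·TP+FP+FN) = 268/(268+51+52) = 268/371 = 0.7224

0.7224


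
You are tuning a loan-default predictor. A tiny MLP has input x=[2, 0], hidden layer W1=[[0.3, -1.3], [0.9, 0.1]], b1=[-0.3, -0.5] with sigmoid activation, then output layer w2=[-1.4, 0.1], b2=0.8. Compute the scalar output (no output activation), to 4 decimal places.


z1[0] = (0.3)·(2) + (-1.3)·(0) - 0.3 = 0.3
z1[1] = (0.9)·(2) + (0.1)·(0) - 0.5 = 1.3
h = sigmoid(z1) = [0.5744, 0.7858]
output = (-1.4)·(0.5744) + (0.1)·(0.7858) + 0.8 = 0.0744

0.0744


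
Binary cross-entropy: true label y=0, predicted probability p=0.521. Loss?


BCE = -[y·ln(p) + (1-y)·ln(1-p)]
= -0 - 1·ln(1-0.521)
= -ln(0.479) = 0.7361

0.7361


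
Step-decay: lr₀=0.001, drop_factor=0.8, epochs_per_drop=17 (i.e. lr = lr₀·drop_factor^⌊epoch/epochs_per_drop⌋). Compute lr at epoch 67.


n_drops = ⌊67/17⌋ = 3
lr = 0.001·0.8^3 = 0.001·0.512 = 0.000512

0.000512


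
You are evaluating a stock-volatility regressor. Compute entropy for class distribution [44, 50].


Probabilities: [44/94, 50/94] ≈ [0.4681, 0.5319]
H = -((44/94)·log₂(44/94) + (50/94)·log₂(50/94))
  = 0.9971 bits

0.9971 bits


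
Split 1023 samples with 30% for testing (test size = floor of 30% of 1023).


Test = ⌊1023·30/100⌋ = 306
Train = 1023 - 306 = 717

Train: 717, Test: 306


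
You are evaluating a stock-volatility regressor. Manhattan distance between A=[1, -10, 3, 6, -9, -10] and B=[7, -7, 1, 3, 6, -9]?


d = |1-7| + |-10+ 7| + |3-1| + |6-3| + |-9-6| + |-10+ 9|
  = 6 + 3 + 2 + 3 + 15 + 1
  = 30

30


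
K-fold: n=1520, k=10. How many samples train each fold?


Fold size = 1520/10 = 152
Training per fold = 1520 - 152 = 1368

1368


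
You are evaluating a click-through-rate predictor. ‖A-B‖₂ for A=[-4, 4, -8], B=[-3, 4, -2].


d = √((-4+ 3)² + (4-4)² + (-8+ 2)²)
  = √(1 + 0 + 36)
  = √37 = 6.0828

6.0828


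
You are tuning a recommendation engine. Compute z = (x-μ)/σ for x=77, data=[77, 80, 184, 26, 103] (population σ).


μ = 94, σ = 51.5558
z = (77 - 94)/51.5558 = -0.3297

-0.3297


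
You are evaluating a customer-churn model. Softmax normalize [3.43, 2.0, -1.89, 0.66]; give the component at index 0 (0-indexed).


Exponentials: e^3.43=30.8766, e^2.0=7.3891, e^-1.89=0.1511, e^0.66=1.9348
Sum = 40.3516
Softmax = [0.7652, 0.1831, 0.0037, 0.0479]
p[0] = 30.8766/40.3516 = 0.7652

0.7652


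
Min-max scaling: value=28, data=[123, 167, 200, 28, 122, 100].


min=28, max=200
(28-28)/(200-28) = 0/172 = 0.0

0.0


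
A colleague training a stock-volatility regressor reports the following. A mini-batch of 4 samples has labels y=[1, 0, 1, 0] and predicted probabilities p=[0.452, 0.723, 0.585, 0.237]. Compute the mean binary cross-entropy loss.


L[0] = -ln(0.452) = 0.7941
L[1] = -ln(1-0.723) = -ln(0.277) = 1.2837
L[2] = -ln(0.585) = 0.5361
L[3] = -ln(1-0.237) = -ln(0.763) = 0.2705
mean = (0.7941 + 1.2837 + 0.5361 + 0.2705)/4 = 0.7211

0.7211


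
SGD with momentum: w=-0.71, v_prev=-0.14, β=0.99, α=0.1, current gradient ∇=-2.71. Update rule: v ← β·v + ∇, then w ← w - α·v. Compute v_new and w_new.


v_new = 0.99·-0.14 - 2.71 = -0.1386 - 2.71 = -2.8486
w_new = -0.71 - 0.1·-2.8486 = -0.71 + 0.28486 = -0.42514

v_new=-2.8486, w_new=-0.42514


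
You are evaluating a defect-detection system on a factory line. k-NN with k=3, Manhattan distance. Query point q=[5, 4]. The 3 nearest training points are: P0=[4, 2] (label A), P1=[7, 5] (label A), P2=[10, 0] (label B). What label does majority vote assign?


d(q,P0) = 3  (label A)
d(q,P1) = 3  (label A)
d(q,P2) = 9  (label B)
Votes: A=2, B=1
Majority → A

A


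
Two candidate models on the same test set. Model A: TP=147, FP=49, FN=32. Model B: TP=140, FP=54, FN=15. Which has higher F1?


Model A: P=147/196=0.75, R=147/179=0.8212, F1=2PR/(P+R)=2TP/(2TP+FP+FN)=294/375=0.784
Model B: P=140/194=0.7216, R=140/155=0.9032, F1=2PR/(P+R)=2TP/(2TP+FP+FN)=280/349=0.8023
0.784 < 0.8023 → Model B

Model B


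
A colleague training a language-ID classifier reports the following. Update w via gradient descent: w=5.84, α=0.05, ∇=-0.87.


w_new = w - α·∇
= 5.84 - 0.05·-0.87
= 5.84 + 0.0435
= 5.8835

5.8835


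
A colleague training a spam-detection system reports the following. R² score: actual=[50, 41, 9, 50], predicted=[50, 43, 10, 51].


ȳ = 37.5
SS_res = Σ(y-ŷ)² = 6
SS_tot = Σ(y-ȳ)² = 1137
R² = 1 - SS_res/SS_tot = 1 - 0.0053 = 0.9947

0.9947


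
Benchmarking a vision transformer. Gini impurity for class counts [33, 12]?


Probabilities: [33/45, 12/45] ≈ [0.7333, 0.2667]
Σpᵢ² = (1089 + 144)/45² = 1233/2025
Gini = 1 - Σpᵢ² = 1 - 1233/2025 = 0.3911

0.3911


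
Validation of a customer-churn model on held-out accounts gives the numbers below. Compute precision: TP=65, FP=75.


Precision = TP/(TP+FP)
= 65/(65+75)
= 65/140 = 46.43%

46.43%


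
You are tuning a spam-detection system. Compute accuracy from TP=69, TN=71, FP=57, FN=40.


Accuracy = (TP+TN)/(TP+TN+FP+FN)
= (69+71)/(237)
= 140/237 = 59.07%

59.07%


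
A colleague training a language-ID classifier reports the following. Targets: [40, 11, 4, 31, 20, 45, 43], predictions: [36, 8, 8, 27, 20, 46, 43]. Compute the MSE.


Squared errors: (40-36)²=16, (11-8)²=9, (4-8)²=16, (31-27)²=16, (20-20)²=0, (45-46)²=1, (43-43)²=0
Sum = 58
MSE = 58/7 = 58/7

58/7


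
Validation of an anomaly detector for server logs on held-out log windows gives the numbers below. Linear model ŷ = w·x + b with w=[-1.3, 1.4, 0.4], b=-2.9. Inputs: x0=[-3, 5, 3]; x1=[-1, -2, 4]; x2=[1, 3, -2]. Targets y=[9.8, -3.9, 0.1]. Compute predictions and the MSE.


ŷ0 = (-1.3)·(-3) + (1.4)·(5) + (0.4)·(3) - 2.9 = 9.2
ŷ1 = (-1.3)·(-1) + (1.4)·(-2) + (0.4)·(4) - 2.9 = -2.8
ŷ2 = (-1.3)·(1) + (1.4)·(3) + (0.4)·(-2) - 2.9 = -0.8
errors² = [0.36, 1.21, 0.81]
MSE = 2.3800/3 = 0.7933

0.7933


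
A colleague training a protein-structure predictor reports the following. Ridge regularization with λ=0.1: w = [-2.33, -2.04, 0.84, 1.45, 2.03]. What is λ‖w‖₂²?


‖w‖₂² = (-2.33)² + (-2.04)² + (0.84)² + (1.45)² + (2.03)²
     = 5.4289 + 4.1616 + 0.7056 + 2.1025 + 4.1209
     = 16.5195
λ·‖w‖₂² = 0.1·16.5195 = 1.65195

1.65195


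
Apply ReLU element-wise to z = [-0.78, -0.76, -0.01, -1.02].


ReLU(-0.78) = max(0, -0.78) = 0.0
ReLU(-0.76) = max(0, -0.76) = 0.0
ReLU(-0.01) = max(0, -0.01) = 0.0
ReLU(-1.02) = max(0, -1.02) = 0.0
result = [0.0, 0.0, 0.0, 0.0]

[0.0, 0.0, 0.0, 0.0]


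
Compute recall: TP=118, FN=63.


Recall = TP/(TP+FN)
= 118/(118+63)
= 118/181 = 65.19%

65.19%


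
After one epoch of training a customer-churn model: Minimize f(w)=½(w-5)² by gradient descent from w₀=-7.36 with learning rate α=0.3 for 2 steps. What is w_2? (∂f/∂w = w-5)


step 1: grad = -7.36-5 = -12.36; w = -7.36 - 0.3·(-12.36) = -3.652
step 2: grad = -3.652-5 = -8.652; w = -3.652 - 0.3·(-8.652) = -1.0564

-1.0564


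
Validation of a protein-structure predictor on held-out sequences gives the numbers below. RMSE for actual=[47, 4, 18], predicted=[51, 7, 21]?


MSE = 34/3 = 11.3333
RMSE = √(34/3) = 3.3665

3.3665


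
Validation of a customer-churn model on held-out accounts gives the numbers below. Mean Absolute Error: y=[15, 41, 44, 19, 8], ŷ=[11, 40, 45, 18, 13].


Absolute errors: |15-11|=4, |41-40|=1, |44-45|=1, |19-18|=1, |8-13|=5
Sum = 12
MAE = 12/5 = 12/5

12/5


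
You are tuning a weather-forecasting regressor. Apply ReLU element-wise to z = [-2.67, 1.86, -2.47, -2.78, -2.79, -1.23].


ReLU(-2.67) = max(0, -2.67) = 0.0
ReLU(1.86) = max(0, 1.86) = 1.86
ReLU(-2.47) = max(0, -2.47) = 0.0
ReLU(-2.78) = max(0, -2.78) = 0.0
ReLU(-2.79) = max(0, -2.79) = 0.0
ReLU(-1.23) = max(0, -1.23) = 0.0
result = [0.0, 1.86, 0.0, 0.0, 0.0, 0.0]

[0.0, 1.86, 0.0, 0.0, 0.0, 0.0]


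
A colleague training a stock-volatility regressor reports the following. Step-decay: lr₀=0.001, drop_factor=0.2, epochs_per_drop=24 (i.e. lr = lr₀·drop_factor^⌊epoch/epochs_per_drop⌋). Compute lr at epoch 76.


n_drops = ⌊76/24⌋ = 3
lr = 0.001·0.2^3 = 0.001·0.008 = 0.000008

0.000008


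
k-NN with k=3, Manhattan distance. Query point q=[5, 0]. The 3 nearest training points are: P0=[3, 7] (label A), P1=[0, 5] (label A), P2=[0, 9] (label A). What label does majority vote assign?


d(q,P0) = 9  (label A)
d(q,P1) = 10  (label A)
d(q,P2) = 14  (label A)
Votes: A=3, B=0
Majority → A

A


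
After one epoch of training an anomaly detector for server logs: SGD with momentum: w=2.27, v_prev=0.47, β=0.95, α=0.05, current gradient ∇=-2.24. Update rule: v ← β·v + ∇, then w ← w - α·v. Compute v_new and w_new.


v_new = 0.95·0.47 - 2.24 = 0.4465 - 2.24 = -1.7935
w_new = 2.27 - 0.05·-1.7935 = 2.27 + 0.089675 = 2.359675

v_new=-1.7935, w_new=2.359675


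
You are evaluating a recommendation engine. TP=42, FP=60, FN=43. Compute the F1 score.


Precision = 42/102 = 0.4118
Recall = 42/85 = 0.4941
F1 = 2·P·R/(P+R) = 2·TP/(2·TP+FP+FN) = 84/(84+60+43) = 84/187 = 0.4492

0.4492


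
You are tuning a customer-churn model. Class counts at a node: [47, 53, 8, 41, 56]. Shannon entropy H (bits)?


Probabilities: [47/205, 53/205, 8/205, 41/205, 56/205] ≈ [0.2293, 0.2585, 0.039, 0.2, 0.2732]
H = -((47/205)·log₂(47/205) + (53/205)·log₂(53/205) + (8/205)·log₂(8/205) + (41/205)·log₂(41/205) + (56/205)·log₂(56/205))
  = 2.1501 bits

2.1501 bits


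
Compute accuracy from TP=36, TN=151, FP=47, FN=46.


Accuracy = (TP+TN)/(TP+TN+FP+FN)
= (36+151)/(280)
= 187/280 = 66.79%

66.79%


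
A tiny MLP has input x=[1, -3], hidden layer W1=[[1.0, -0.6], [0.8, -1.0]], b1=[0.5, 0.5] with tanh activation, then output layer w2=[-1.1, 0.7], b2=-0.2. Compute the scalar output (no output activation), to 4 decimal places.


z1[0] = (1.0)·(1) + (-0.6)·(-3) + 0.5 = 3.3
z1[1] = (0.8)·(1) + (-1.0)·(-3) + 0.5 = 4.3
h = tanh(z1) = [0.9973, 0.9996]
output = (-1.1)·(0.9973) + (0.7)·(0.9996) - 0.2 = -0.5973

-0.5973


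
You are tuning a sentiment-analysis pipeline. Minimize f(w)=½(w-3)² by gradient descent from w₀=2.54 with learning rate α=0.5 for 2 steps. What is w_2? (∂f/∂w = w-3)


step 1: grad = 2.54-3 = -0.46; w = 2.54 - 0.5·(-0.46) = 2.77
step 2: grad = 2.77-3 = -0.23; w = 2.77 - 0.5·(-0.23) = 2.885

2.885


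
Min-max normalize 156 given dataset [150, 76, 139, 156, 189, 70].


min=70, max=189
(156-70)/(189-70) = 86/119 = 0.7227

0.7227


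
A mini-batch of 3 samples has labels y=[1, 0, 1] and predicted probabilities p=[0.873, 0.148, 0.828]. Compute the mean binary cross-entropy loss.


L[0] = -ln(0.873) = 0.1358
L[1] = -ln(1-0.148) = -ln(0.852) = 0.1602
L[2] = -ln(0.828) = 0.1887
mean = (0.1358 + 0.1602 + 0.1887)/3 = 0.1616

0.1616


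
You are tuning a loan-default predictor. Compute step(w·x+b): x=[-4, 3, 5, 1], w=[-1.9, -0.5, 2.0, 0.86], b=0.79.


z = (-4)·(-1.9) + (3)·(-0.5) + (5)·(2.0) + (1)·(0.86) + 0.79
  = 17.75
step(z) = 1 (z≥0)

1


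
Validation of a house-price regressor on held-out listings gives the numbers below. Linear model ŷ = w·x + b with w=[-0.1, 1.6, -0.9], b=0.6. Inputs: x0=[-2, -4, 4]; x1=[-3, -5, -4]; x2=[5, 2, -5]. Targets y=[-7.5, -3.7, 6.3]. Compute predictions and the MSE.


ŷ0 = (-0.1)·(-2) + (1.6)·(-4) + (-0.9)·(4) + 0.6 = -9.2
ŷ1 = (-0.1)·(-3) + (1.6)·(-5) + (-0.9)·(-4) + 0.6 = -3.5
ŷ2 = (-0.1)·(5) + (1.6)·(2) + (-0.9)·(-5) + 0.6 = 7.8
errors² = [2.89, 0.04, 2.25]
MSE = 5.1800/3 = 1.7267

1.7267


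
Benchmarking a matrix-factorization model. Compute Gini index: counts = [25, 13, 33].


Probabilities: [25/71, 13/71, 33/71] ≈ [0.3521, 0.1831, 0.4648]
Σpᵢ² = (625 + 169 + 1089)/71² = 1883/5041
Gini = 1 - Σpᵢ² = 1 - 1883/5041 = 0.6265

0.6265


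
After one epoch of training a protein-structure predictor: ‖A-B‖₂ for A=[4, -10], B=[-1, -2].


d = √((4+ 1)² + (-10+ 2)²)
  = √(25 + 64)
  = √89 = 9.434

9.434


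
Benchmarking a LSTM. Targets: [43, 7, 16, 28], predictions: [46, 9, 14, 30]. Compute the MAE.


Absolute errors: |43-46|=3, |7-9|=2, |16-14|=2, |28-30|=2
Sum = 9
MAE = 9/4 = 9/4

9/4


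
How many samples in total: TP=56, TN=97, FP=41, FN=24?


Total = TP + TN + FP + FN
= 56 + 97 + 41 + 24
= 218
(Predicted positive: 97, predicted negative: 121)

218


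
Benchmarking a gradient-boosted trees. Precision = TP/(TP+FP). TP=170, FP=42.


Precision = TP/(TP+FP)
= 170/(170+42)
= 170/212 = 80.19%

80.19%


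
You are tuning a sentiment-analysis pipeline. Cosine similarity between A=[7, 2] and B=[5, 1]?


A·B = 7·5 + 2·1 = 37
‖A‖ = √53 = 7.2801, ‖B‖ = √26 = 5.099
cos = 37/(√53·√26) = 37/√1378 = 0.9967

0.9967


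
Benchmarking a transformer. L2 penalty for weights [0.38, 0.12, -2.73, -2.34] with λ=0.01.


‖w‖₂² = (0.38)² + (0.12)² + (-2.73)² + (-2.34)²
     = 0.1444 + 0.0144 + 7.4529 + 5.4756
     = 13.0873
λ·‖w‖₂² = 0.01·13.0873 = 0.130873

0.130873


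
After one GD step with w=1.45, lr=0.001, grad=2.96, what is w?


w_new = w - α·∇
= 1.45 - 0.001·2.96
= 1.45 - 0.00296
= 1.44704

1.44704


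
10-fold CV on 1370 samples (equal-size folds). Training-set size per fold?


Fold size = 1370/10 = 137
Training per fold = 1370 - 137 = 1233

1233


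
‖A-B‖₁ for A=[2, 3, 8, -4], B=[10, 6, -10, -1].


d = |2-10| + |3-6| + |8+ 10| + |-4+ 1|
  = 8 + 3 + 18 + 3
  = 32

32


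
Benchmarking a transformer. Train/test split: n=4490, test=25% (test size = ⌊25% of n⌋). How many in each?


Test = ⌊4490·25/100⌋ = 1122
Train = 4490 - 1122 = 3368

Train: 3368, Test: 1122


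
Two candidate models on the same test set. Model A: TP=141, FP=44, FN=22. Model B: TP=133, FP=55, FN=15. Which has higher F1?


Model A: P=141/185=0.7622, R=141/163=0.865, F1=2PR/(P+R)=2TP/(2TP+FP+FN)=282/348=0.8103
Model B: P=133/188=0.7074, R=133/148=0.8986, F1=2PR/(P+R)=2TP/(2TP+FP+FN)=266/336=0.7917
0.8103 > 0.7917 → Model A

Model A


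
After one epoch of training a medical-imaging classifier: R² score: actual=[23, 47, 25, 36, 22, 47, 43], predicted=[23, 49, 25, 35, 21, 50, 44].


ȳ = 34.7143
SS_res = Σ(y-ŷ)² = 16
SS_tot = Σ(y-ȳ)² = 765.43
R² = 1 - SS_res/SS_tot = 1 - 0.0209 = 0.9791

0.9791


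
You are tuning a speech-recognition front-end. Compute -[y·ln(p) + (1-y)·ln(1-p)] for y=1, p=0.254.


BCE = -[y·ln(p) + (1-y)·ln(1-p)]
= -1·ln(0.254) - 0
= -ln(0.254) = 1.3704

1.3704


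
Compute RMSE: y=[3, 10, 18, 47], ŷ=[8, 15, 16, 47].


MSE = 54/4 = 13.5
RMSE = √(54/4) = 3.6742

3.6742


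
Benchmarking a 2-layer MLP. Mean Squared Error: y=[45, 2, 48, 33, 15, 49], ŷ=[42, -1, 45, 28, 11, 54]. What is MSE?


Squared errors: (45-42)²=9, (2+ 1)²=9, (48-45)²=9, (33-28)²=25, (15-11)²=16, (49-54)²=25
Sum = 93
MSE = 93/6 = 31/2

31/2


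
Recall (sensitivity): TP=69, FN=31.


Recall = TP/(TP+FN)
= 69/(69+31)
= 69/100 = 69.0%

69.0%


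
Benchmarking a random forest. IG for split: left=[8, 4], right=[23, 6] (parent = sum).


Parent = [31, 10], H_parent = 0.8015
H_left = 0.9183 (n=12), H_right = 0.7355 (n=29)
H_children = (12/41)·0.9183 + (29/41)·0.7355 = 0.789
IG = 0.8015 - 0.789 = 0.0125

0.0125


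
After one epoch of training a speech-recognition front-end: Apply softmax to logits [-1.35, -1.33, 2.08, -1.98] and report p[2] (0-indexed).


Exponentials: e^-1.35=0.2592, e^-1.33=0.2645, e^2.08=8.0045, e^-1.98=0.1381
Sum = 8.6663
Softmax = [0.0299, 0.0305, 0.9236, 0.0159]
p[2] = 8.0045/8.6663 = 0.9236

0.9236


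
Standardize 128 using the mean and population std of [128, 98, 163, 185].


μ = 143.5, σ = 33.2152
z = (128 - 143.5)/33.2152 = -0.4667

-0.4667


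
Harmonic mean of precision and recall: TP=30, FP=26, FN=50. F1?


Precision = 30/56 = 0.5357
Recall = 30/80 = 0.375
F1 = 2·P·R/(P+R) = 2·TP/(2·TP+FP+FN) = 60/(60+26+50) = 60/136 = 0.4412

0.4412


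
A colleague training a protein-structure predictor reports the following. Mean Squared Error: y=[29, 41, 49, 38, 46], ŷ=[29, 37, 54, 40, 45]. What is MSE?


Squared errors: (29-29)²=0, (41-37)²=16, (49-54)²=25, (38-40)²=4, (46-45)²=1
Sum = 46
MSE = 46/5 = 46/5

46/5


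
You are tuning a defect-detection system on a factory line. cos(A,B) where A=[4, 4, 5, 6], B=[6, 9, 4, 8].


A·B = 4·6 + 4·9 + 5·4 + 6·8 = 128
‖A‖ = √93 = 9.6437, ‖B‖ = √197 = 14.0357
cos = 128/(√93·√197) = 128/√18321 = 0.9457

0.9457


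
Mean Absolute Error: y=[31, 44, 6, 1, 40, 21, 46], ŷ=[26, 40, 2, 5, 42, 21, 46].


Absolute errors: |31-26|=5, |44-40|=4, |6-2|=4, |1-5|=4, |40-42|=2, |21-21|=0, |46-46|=0
Sum = 19
MAE = 19/7 = 19/7

19/7


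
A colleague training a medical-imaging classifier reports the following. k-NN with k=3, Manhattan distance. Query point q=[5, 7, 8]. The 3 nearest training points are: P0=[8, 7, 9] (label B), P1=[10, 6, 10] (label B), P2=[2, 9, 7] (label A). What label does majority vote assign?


d(q,P0) = 4  (label B)
d(q,P1) = 8  (label B)
d(q,P2) = 6  (label A)
Votes: A=1, B=2
Majority → B

B


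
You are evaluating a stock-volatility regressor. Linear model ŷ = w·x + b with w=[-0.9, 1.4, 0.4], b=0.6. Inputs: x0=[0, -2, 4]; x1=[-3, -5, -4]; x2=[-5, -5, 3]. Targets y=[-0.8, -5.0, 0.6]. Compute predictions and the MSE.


ŷ0 = (-0.9)·(0) + (1.4)·(-2) + (0.4)·(4) + 0.6 = -0.6
ŷ1 = (-0.9)·(-3) + (1.4)·(-5) + (0.4)·(-4) + 0.6 = -5.3
ŷ2 = (-0.9)·(-5) + (1.4)·(-5) + (0.4)·(3) + 0.6 = -0.7
errors² = [0.04, 0.09, 1.69]
MSE = 1.8200/3 = 0.6067

0.6067


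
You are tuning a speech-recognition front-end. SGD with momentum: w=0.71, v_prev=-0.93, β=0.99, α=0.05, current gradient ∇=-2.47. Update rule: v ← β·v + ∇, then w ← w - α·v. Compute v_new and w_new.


v_new = 0.99·-0.93 - 2.47 = -0.9207 - 2.47 = -3.3907
w_new = 0.71 - 0.05·-3.3907 = 0.71 + 0.169535 = 0.879535

v_new=-3.3907, w_new=0.879535


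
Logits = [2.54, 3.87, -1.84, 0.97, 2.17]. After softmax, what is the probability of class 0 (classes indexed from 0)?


Exponentials: e^2.54=12.6797, e^3.87=47.9424, e^-1.84=0.1588, e^0.97=2.6379, e^2.17=8.7583
Sum = 72.1771
Softmax = [0.1757, 0.6642, 0.0022, 0.0365, 0.1213]
p[0] = 12.6797/72.1771 = 0.1757

0.1757


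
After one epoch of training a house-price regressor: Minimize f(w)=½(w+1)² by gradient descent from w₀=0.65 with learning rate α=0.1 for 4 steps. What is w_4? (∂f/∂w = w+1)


step 1: grad = 0.65+1 = 1.65; w = 0.65 - 0.1·(1.65) = 0.485
step 2: grad = 0.485+1 = 1.485; w = 0.485 - 0.1·(1.485) = 0.3365
step 3: grad = 0.3365+1 = 1.3365; w = 0.3365 - 0.1·(1.3365) = 0.20285
step 4: grad = 0.20285+1 = 1.20285; w = 0.20285 - 0.1·(1.20285) = 0.082565

0.082565


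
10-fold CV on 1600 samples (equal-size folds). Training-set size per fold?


Fold size = 1600/10 = 160
Training per fold = 1600 - 160 = 1440

1440


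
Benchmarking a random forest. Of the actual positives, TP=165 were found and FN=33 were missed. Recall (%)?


Recall = TP/(TP+FN)
= 165/(165+33)
= 165/198 = 83.33%

83.33%


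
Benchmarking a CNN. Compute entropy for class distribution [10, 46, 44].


Probabilities: [10/100, 46/100, 44/100] ≈ [0.1, 0.46, 0.44]
H = -((10/100)·log₂(10/100) + (46/100)·log₂(46/100) + (44/100)·log₂(44/100))
  = 1.3687 bits

1.3687 bits


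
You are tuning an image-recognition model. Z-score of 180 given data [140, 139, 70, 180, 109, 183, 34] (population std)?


μ = 122.1429, σ = 51.1508
z = (180 - 122.1429)/51.1508 = 1.1311

1.1311


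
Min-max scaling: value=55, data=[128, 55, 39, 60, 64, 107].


min=39, max=128
(55-39)/(128-39) = 16/89 = 0.1798

0.1798


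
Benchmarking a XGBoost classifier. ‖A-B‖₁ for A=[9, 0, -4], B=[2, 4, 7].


d = |9-2| + |0-4| + |-4-7|
  = 7 + 4 + 11
  = 22

22


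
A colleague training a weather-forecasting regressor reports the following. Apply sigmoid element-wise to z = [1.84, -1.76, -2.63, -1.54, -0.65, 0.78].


σ(1.84) = 1/(1+e^-1.84) = 0.8629
σ(-1.76) = 1/(1+e^1.76) = 0.1468
σ(-2.63) = 1/(1+e^2.63) = 0.0672
σ(-1.54) = 1/(1+e^1.54) = 0.1765
σ(-0.65) = 1/(1+e^0.65) = 0.343
σ(0.78) = 1/(1+e^-0.78) = 0.6857
result = [0.8629, 0.1468, 0.0672, 0.1765, 0.343, 0.6857]

[0.8629, 0.1468, 0.0672, 0.1765, 0.343, 0.6857]


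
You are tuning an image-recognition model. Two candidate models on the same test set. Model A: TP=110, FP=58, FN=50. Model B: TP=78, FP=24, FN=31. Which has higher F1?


Model A: P=110/168=0.6548, R=110/160=0.6875, F1=2PR/(P+R)=2TP/(2TP+FP+FN)=220/328=0.6707
Model B: P=78/102=0.7647, R=78/109=0.7156, F1=2PR/(P+R)=2TP/(2TP+FP+FN)=156/211=0.7393
0.6707 < 0.7393 → Model B

Model B


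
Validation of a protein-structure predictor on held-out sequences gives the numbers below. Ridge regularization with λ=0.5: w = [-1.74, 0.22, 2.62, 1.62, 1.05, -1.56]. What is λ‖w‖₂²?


‖w‖₂² = (-1.74)² + (0.22)² + (2.62)² + (1.62)² + (1.05)² + (-1.56)²
     = 3.0276 + 0.0484 + 6.8644 + 2.6244 + 1.1025 + 2.4336
     = 16.1009
λ·‖w‖₂² = 0.5·16.1009 = 8.05045

8.05045


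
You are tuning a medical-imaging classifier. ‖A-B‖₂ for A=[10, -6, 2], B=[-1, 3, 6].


d = √((10+ 1)² + (-6-3)² + (2-6)²)
  = √(121 + 81 + 16)
  = √218 = 14.7648

14.7648


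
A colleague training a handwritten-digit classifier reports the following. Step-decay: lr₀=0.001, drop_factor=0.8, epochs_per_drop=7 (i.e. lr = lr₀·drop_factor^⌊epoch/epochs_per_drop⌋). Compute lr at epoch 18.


n_drops = ⌊18/7⌋ = 2
lr = 0.001·0.8^2 = 0.001·0.64 = 0.00064

0.00064
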